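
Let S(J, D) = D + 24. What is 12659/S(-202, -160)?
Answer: -12659/136 ≈ -93.081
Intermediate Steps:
S(J, D) = 24 + D
12659/S(-202, -160) = 12659/(24 - 160) = 12659/(-136) = 12659*(-1/136) = -12659/136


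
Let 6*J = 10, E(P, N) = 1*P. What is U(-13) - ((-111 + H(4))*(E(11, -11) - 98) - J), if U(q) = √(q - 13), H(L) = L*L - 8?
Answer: -26878/3 + I*√26 ≈ -8959.3 + 5.099*I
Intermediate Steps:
E(P, N) = P
H(L) = -8 + L² (H(L) = L² - 8 = -8 + L²)
J = 5/3 (J = (⅙)*10 = 5/3 ≈ 1.6667)
U(q) = √(-13 + q)
U(-13) - ((-111 + H(4))*(E(11, -11) - 98) - J) = √(-13 - 13) - ((-111 + (-8 + 4²))*(11 - 98) - 1*5/3) = √(-26) - ((-111 + (-8 + 16))*(-87) - 5/3) = I*√26 - ((-111 + 8)*(-87) - 5/3) = I*√26 - (-103*(-87) - 5/3) = I*√26 - (8961 - 5/3) = I*√26 - 1*26878/3 = I*√26 - 26878/3 = -26878/3 + I*√26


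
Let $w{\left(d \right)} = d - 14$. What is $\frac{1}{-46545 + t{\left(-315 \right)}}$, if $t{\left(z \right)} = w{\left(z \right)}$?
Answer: $- \frac{1}{46874} \approx -2.1334 \cdot 10^{-5}$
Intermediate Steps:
$w{\left(d \right)} = -14 + d$
$t{\left(z \right)} = -14 + z$
$\frac{1}{-46545 + t{\left(-315 \right)}} = \frac{1}{-46545 - 329} = \frac{1}{-46874} = - \frac{1}{46874}$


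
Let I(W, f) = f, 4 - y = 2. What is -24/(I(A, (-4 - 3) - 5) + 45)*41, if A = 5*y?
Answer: -328/11 ≈ -29.818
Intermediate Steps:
y = 2 (y = 4 - 1*2 = 4 - 2 = 2)
A = 10 (A = 5*2 = 10)
-24/(I(A, (-4 - 3) - 5) + 45)*41 = -24/(((-4 - 3) - 5) + 45)*41 = -24/((-7 - 5) + 45)*41 = -24/(-12 + 45)*41 = -24/33*41 = -24*1/33*41 = -8/11*41 = -328/11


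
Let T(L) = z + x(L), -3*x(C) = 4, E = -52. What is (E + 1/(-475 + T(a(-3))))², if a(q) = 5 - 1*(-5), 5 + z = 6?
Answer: 5498964025/2033476 ≈ 2704.2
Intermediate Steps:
z = 1 (z = -5 + 6 = 1)
x(C) = -4/3 (x(C) = -⅓*4 = -4/3)
a(q) = 10 (a(q) = 5 + 5 = 10)
T(L) = -⅓ (T(L) = 1 - 4/3 = -⅓)
(E + 1/(-475 + T(a(-3))))² = (-52 + 1/(-475 - ⅓))² = (-52 + 1/(-1426/3))² = (-52 - 3/1426)² = (-74155/1426)² = 5498964025/2033476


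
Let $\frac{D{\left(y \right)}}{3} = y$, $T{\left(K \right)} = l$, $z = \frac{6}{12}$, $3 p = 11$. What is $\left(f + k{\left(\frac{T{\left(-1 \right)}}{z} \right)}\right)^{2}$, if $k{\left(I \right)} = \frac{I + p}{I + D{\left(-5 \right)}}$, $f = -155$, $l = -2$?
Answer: $\frac{78039556}{3249} \approx 24020.0$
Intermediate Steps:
$p = \frac{11}{3}$ ($p = \frac{1}{3} \cdot 11 = \frac{11}{3} \approx 3.6667$)
$z = \frac{1}{2}$ ($z = 6 \cdot \frac{1}{12} = \frac{1}{2} \approx 0.5$)
$T{\left(K \right)} = -2$
$D{\left(y \right)} = 3 y$
$k{\left(I \right)} = \frac{\frac{11}{3} + I}{-15 + I}$ ($k{\left(I \right)} = \frac{I + \frac{11}{3}}{I + 3 \left(-5\right)} = \frac{\frac{11}{3} + I}{I - 15} = \frac{\frac{11}{3} + I}{-15 + I}$)
$\left(f + k{\left(\frac{T{\left(-1 \right)}}{z} \right)}\right)^{2} = \left(-155 + \frac{\frac{11}{3} - 2 \frac{1}{\frac{1}{2}}}{-15 - 2 \frac{1}{\frac{1}{2}}}\right)^{2} = \left(-155 + \frac{\frac{11}{3} - 4}{-15 - 4}\right)^{2} = \left(-155 + \frac{1}{-19} \left(- \frac{1}{3}\right)\right)^{2} = \left(-155 - - \frac{1}{57}\right)^{2} = \left(-155 + \frac{1}{57}\right)^{2} = \left(- \frac{8834}{57}\right)^{2} = \frac{78039556}{3249}$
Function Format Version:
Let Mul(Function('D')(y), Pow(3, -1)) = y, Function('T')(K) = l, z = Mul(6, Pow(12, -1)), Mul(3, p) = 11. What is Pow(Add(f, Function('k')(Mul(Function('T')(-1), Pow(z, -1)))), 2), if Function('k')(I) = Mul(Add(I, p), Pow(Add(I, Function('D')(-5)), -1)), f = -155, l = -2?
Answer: Rational(78039556, 3249) ≈ 24020.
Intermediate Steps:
p = Rational(11, 3) (p = Mul(Rational(1, 3), 11) = Rational(11, 3) ≈ 3.6667)
z = Rational(1, 2) (z = Mul(6, Rational(1, 12)) = Rational(1, 2) ≈ 0.50000)
Function('T')(K) = -2
Function('D')(y) = Mul(3, y)
Function('k')(I) = Mul(Pow(Add(-15, I), -1), Add(Rational(11, 3), I)) (Function('k')(I) = Mul(Add(I, Rational(11, 3)), Pow(Add(I, Mul(3, -5)), -1)) = Mul(Add(Rational(11, 3), I), Pow(Add(I, -15), -1)) = Mul(Add(Rational(11, 3), I), Pow(Add(-15, I), -1)) = Mul(Pow(Add(-15, I), -1), Add(Rational(11, 3), I)))
Pow(Add(f, Function('k')(Mul(Function('T')(-1), Pow(z, -1)))), 2) = Pow(Add(-155, Mul(Pow(Add(-15, Mul(-2, Pow(Rational(1, 2), -1))), -1), Add(Rational(11, 3), Mul(-2, Pow(Rational(1, 2), -1))))), 2) = Pow(Add(-155, Mul(Pow(Add(-15, Mul(-2, 2)), -1), Add(Rational(11, 3), Mul(-2, 2)))), 2) = Pow(Add(-155, Mul(Pow(Add(-15, -4), -1), Add(Rational(11, 3), -4))), 2) = Pow(Add(-155, Mul(Pow(-19, -1), Rational(-1, 3))), 2) = Pow(Add(-155, Mul(Rational(-1, 19), Rational(-1, 3))), 2) = Pow(Add(-155, Rational(1, 57)), 2) = Pow(Rational(-8834, 57), 2) = Rational(78039556, 3249)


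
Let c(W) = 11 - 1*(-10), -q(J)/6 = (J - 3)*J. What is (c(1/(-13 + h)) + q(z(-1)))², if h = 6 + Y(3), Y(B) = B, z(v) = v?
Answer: 9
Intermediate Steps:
q(J) = -6*J*(-3 + J) (q(J) = -6*(J - 3)*J = -6*(-3 + J)*J = -6*J*(-3 + J))
h = 9 (h = 6 + 3 = 9)
c(W) = 21 (c(W) = 11 + 10 = 21)
(c(1/(-13 + h)) + q(z(-1)))² = (21 + 6*(-1)*(3 - 1*(-1)))² = (21 + 6*(-1)*(3 + 1))² = (21 + 6*(-1)*4)² = (21 - 24)² = (-3)² = 9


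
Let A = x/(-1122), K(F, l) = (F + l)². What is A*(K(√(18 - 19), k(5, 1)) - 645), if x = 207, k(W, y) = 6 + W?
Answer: 36225/374 - 69*I/17 ≈ 96.858 - 4.0588*I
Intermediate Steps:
A = -69/374 (A = 207/(-1122) = 207*(-1/1122) = -69/374 ≈ -0.18449)
A*(K(√(18 - 19), k(5, 1)) - 645) = -69*((√(18 - 19) + (6 + 5))² - 645)/374 = -69*((√(-1) + 11)² - 645)/374 = -69*((I + 11)² - 645)/374 = -69*((11 + I)² - 645)/374 = -69*(-645 + (11 + I)²)/374 = 44505/374 - 69*(11 + I)²/374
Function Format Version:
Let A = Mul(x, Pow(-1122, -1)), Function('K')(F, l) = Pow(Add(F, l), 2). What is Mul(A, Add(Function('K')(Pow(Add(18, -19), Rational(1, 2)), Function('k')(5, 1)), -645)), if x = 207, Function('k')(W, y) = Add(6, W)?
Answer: Add(Rational(36225, 374), Mul(Rational(-69, 17), I)) ≈ Add(96.858, Mul(-4.0588, I))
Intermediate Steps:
A = Rational(-69, 374) (A = Mul(207, Pow(-1122, -1)) = Mul(207, Rational(-1, 1122)) = Rational(-69, 374) ≈ -0.18449)
Mul(A, Add(Function('K')(Pow(Add(18, -19), Rational(1, 2)), Function('k')(5, 1)), -645)) = Mul(Rational(-69, 374), Add(Pow(Add(Pow(Add(18, -19), Rational(1, 2)), Add(6, 5)), 2), -645)) = Mul(Rational(-69, 374), Add(Pow(Add(Pow(-1, Rational(1, 2)), 11), 2), -645)) = Mul(Rational(-69, 374), Add(Pow(Add(I, 11), 2), -645)) = Mul(Rational(-69, 374), Add(Pow(Add(11, I), 2), -645)) = Mul(Rational(-69, 374), Add(-645, Pow(Add(11, I), 2))) = Add(Rational(44505, 374), Mul(Rational(-69, 374), Pow(Add(11, I), 2)))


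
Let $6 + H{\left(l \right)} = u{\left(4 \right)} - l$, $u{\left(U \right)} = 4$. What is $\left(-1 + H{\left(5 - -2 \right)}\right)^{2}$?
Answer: $100$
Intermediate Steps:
$H{\left(l \right)} = -2 - l$ ($H{\left(l \right)} = -6 - \left(-4 + l\right) = -2 - l$)
$\left(-1 + H{\left(5 - -2 \right)}\right)^{2} = \left(-1 - \left(7 + 2\right)\right)^{2} = \left(-1 - 9\right)^{2} = \left(-10\right)^{2} = 100$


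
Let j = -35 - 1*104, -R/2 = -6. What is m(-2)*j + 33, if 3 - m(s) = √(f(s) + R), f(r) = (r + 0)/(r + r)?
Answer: -384 + 695*√2/2 ≈ 107.44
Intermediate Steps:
R = 12 (R = -2*(-6) = 12)
f(r) = ½ (f(r) = r/((2*r)) = r*(1/(2*r)) = ½)
m(s) = 3 - 5*√2/2 (m(s) = 3 - √(½ + 12) = 3 - √(25/2) = 3 - 5*√2/2)
j = -139 (j = -35 - 104 = -139)
m(-2)*j + 33 = (3 - 5*√2/2)*(-139) + 33 = (-417 + 695*√2/2) + 33 = -384 + 695*√2/2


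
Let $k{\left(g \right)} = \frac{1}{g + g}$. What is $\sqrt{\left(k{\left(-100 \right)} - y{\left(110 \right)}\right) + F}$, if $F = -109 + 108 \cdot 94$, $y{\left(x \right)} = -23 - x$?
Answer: $\frac{\sqrt{4070398}}{20} \approx 100.88$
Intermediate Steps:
$k{\left(g \right)} = \frac{1}{2 g}$
$F = 10043$ ($F = -109 + 10152 = 10043$)
$\sqrt{\left(k{\left(-100 \right)} - y{\left(110 \right)}\right) + F} = \sqrt{\left(\frac{1}{2 \left(-100\right)} - \left(-23 - 110\right)\right) + 10043} = \sqrt{\left(\frac{1}{2} \left(- \frac{1}{100}\right) - \left(-23 - 110\right)\right) + 10043} = \sqrt{\left(- \frac{1}{200} - -133\right) + 10043} = \sqrt{\left(- \frac{1}{200} + 133\right) + 10043} = \sqrt{\frac{26599}{200} + 10043} = \sqrt{\frac{2035199}{200}} = \frac{\sqrt{4070398}}{20}$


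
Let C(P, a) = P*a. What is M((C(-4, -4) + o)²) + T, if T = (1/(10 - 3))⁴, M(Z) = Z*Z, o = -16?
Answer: 1/2401 ≈ 0.00041649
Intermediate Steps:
M(Z) = Z²
T = 1/2401 (T = (1/7)⁴ = (⅐)⁴ = 1/2401 ≈ 0.00041649)
M((C(-4, -4) + o)²) + T = ((-4*(-4) - 16)²)² + 1/2401 = ((16 - 16)²)² + 1/2401 = (0²)² + 1/2401 = 0² + 1/2401 = 0 + 1/2401 = 1/2401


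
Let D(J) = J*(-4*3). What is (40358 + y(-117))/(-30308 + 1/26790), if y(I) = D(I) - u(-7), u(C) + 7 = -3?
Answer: -1119071880/811951319 ≈ -1.3783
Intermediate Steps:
u(C) = -10 (u(C) = -7 - 3 = -10)
D(J) = -12*J (D(J) = J*(-12) = -12*J)
y(I) = 10 - 12*I (y(I) = -12*I - 1*(-10) = -12*I + 10 = 10 - 12*I)
(40358 + y(-117))/(-30308 + 1/26790) = (40358 + (10 - 12*(-117)))/(-30308 + 1/26790) = (40358 + (10 + 1404))/(-30308 + 1/26790) = (40358 + 1414)/(-811951319/26790) = 41772*(-26790/811951319) = -1119071880/811951319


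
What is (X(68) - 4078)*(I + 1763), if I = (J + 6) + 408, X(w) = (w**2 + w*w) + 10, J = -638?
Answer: 7972020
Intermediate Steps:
X(w) = 10 + 2*w**2 (X(w) = (w**2 + w**2) + 10 = 2*w**2 + 10 = 10 + 2*w**2)
I = -224 (I = (-638 + 6) + 408 = -632 + 408 = -224)
(X(68) - 4078)*(I + 1763) = ((10 + 2*68**2) - 4078)*(-224 + 1763) = ((10 + 2*4624) - 4078)*1539 = ((10 + 9248) - 4078)*1539 = (9258 - 4078)*1539 = 5180*1539 = 7972020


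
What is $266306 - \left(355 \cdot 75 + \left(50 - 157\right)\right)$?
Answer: $239788$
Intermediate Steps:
$266306 - \left(355 \cdot 75 + \left(50 - 157\right)\right) = 266306 - \left(26625 - 107\right) = 266306 - 26518 = 239788$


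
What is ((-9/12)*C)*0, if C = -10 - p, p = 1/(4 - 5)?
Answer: 0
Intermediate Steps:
p = -1 (p = 1/(-1) = -1)
C = -9 (C = -10 - 1*(-1) = -10 + 1 = -9)
((-9/12)*C)*0 = (-9/12*(-9))*0 = (-9*1/12*(-9))*0 = -¾*(-9)*0 = (27/4)*0 = 0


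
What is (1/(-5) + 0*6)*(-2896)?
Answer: 2896/5 ≈ 579.20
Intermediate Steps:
(1/(-5) + 0*6)*(-2896) = (-1/5 + 0)*(-2896) = -1/5*(-2896) = 2896/5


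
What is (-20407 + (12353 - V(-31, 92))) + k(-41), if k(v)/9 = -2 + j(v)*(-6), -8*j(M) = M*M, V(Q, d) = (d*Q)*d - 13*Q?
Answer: 1061023/4 ≈ 2.6526e+5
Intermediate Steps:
V(Q, d) = -13*Q + Q*d² (V(Q, d) = (Q*d)*d - 13*Q = Q*d² - 13*Q = -13*Q + Q*d²)
j(M) = -M²/8 (j(M) = -M*M/8 = -M²/8)
k(v) = -18 + 27*v²/4 (k(v) = 9*(-2 - v²/8*(-6)) = 9*(-2 + 3*v²/4) = -18 + 27*v²/4)
(-20407 + (12353 - V(-31, 92))) + k(-41) = (-20407 + (12353 - (-31)*(-13 + 92²))) + (-18 + (27/4)*(-41)²) = (-20407 + (12353 - (-31)*(-13 + 8464))) + (-18 + (27/4)*1681) = (-20407 + (12353 - (-31)*8451)) + (-18 + 45387/4) = (-20407 + (12353 - 1*(-261981))) + 45315/4 = (-20407 + (12353 + 261981)) + 45315/4 = (-20407 + 274334) + 45315/4 = 253927 + 45315/4 = 1061023/4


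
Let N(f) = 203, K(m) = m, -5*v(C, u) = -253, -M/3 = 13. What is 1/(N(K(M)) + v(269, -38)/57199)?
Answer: 285995/58057238 ≈ 0.0049261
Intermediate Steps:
M = -39 (M = -3*13 = -39)
v(C, u) = 253/5 (v(C, u) = -⅕*(-253) = 253/5)
1/(N(K(M)) + v(269, -38)/57199) = 1/(203 + (253/5)/57199) = 1/(203 + (253/5)*(1/57199)) = 1/(203 + 253/285995) = 1/(58057238/285995) = 285995/58057238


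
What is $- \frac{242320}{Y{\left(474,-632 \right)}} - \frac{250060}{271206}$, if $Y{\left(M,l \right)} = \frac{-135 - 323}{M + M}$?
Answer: $\frac{15575288555170}{31053087} \approx 5.0157 \cdot 10^{5}$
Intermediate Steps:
$Y{\left(M,l \right)} = - \frac{229}{M}$ ($Y{\left(M,l \right)} = - \frac{458}{2 M} = - 458 \frac{1}{2 M} = - \frac{229}{M}$)
$- \frac{242320}{Y{\left(474,-632 \right)}} - \frac{250060}{271206} = - \frac{242320}{\left(-229\right) \frac{1}{474}} - \frac{250060}{271206} = - \frac{242320}{\left(-229\right) \frac{1}{474}} - \frac{125030}{135603} = - \frac{242320}{- \frac{229}{474}} - \frac{125030}{135603} = \left(-242320\right) \left(- \frac{474}{229}\right) - \frac{125030}{135603} = \frac{114859680}{229} - \frac{125030}{135603} = \frac{15575288555170}{31053087}$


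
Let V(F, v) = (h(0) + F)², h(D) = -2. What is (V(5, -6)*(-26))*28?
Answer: -6552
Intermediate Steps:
V(F, v) = (-2 + F)²
(V(5, -6)*(-26))*28 = ((-2 + 5)²*(-26))*28 = (3²*(-26))*28 = (9*(-26))*28 = -234*28 = -6552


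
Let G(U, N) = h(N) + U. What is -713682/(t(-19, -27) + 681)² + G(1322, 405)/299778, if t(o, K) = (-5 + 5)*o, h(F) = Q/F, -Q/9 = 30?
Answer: -35555563288/23170890843 ≈ -1.5345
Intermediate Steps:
Q = -270 (Q = -9*30 = -270)
h(F) = -270/F
t(o, K) = 0 (t(o, K) = 0*o = 0)
G(U, N) = U - 270/N (G(U, N) = -270/N + U = U - 270/N)
-713682/(t(-19, -27) + 681)² + G(1322, 405)/299778 = -713682/(0 + 681)² + (1322 - 270/405)/299778 = -713682/(681²) + (1322 - 270*1/405)*(1/299778) = -713682/463761 + (1322 - ⅔)*(1/299778) = -713682*1/463761 + (3964/3)*(1/299778) = -79298/51529 + 1982/449667 = -35555563288/23170890843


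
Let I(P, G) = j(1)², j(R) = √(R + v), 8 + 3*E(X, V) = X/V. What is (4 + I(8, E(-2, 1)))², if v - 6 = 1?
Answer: 144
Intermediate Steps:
v = 7 (v = 6 + 1 = 7)
E(X, V) = -8/3 + X/(3*V) (E(X, V) = -8/3 + (X/V)/3 = -8/3 + X/(3*V))
j(R) = √(7 + R) (j(R) = √(R + 7) = √(7 + R))
I(P, G) = 8 (I(P, G) = (√(7 + 1))² = (√8)² = (2*√2)² = 8)
(4 + I(8, E(-2, 1)))² = (4 + 8)² = 12² = 144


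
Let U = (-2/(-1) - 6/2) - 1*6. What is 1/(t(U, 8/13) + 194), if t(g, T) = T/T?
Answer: 1/195 ≈ 0.0051282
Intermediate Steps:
U = -7 (U = (-2*(-1) - 6*½) - 6 = (2 - 3) - 6 = -1 - 6 = -7)
t(g, T) = 1
1/(t(U, 8/13) + 194) = 1/(1 + 194) = 1/195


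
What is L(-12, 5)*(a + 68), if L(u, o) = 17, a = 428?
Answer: 8432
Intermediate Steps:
L(-12, 5)*(a + 68) = 17*(428 + 68) = 17*496 = 8432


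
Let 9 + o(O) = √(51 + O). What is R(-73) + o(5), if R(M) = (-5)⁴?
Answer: 616 + 2*√14 ≈ 623.48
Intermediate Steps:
R(M) = 625
o(O) = -9 + √(51 + O)
R(-73) + o(5) = 625 + (-9 + √(51 + 5)) = 625 + (-9 + √56) = 625 + (-9 + 2*√14) = 616 + 2*√14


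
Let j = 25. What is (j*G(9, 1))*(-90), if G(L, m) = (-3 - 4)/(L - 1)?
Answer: 7875/4 ≈ 1968.8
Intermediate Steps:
G(L, m) = -7/(-1 + L)
(j*G(9, 1))*(-90) = (25*(-7/(-1 + 9)))*(-90) = (25*(-7/8))*(-90) = -175/8*(-90) = 7875/4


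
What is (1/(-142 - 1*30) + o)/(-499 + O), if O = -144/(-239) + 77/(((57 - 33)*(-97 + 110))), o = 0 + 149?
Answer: -477738534/1597282343 ≈ -0.29909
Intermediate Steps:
o = 149
O = 63331/74568 (O = -144*(-1/239) + 77/((24*13)) = 144/239 + 77/312 = 63331/74568 ≈ 0.84931)
(1/(-142 - 1*30) + o)/(-499 + O) = (1/(-142 - 1*30) + 149)/(-499 + 63331/74568) = (1/(-142 - 30) + 149)/(-37146101/74568) = (1/(-172) + 149)*(-74568/37146101) = (-1/172 + 149)*(-74568/37146101) = (25627/172)*(-74568/37146101) = -477738534/1597282343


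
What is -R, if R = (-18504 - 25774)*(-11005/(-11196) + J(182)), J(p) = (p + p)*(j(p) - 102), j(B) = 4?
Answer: -8841712360273/5598 ≈ -1.5794e+9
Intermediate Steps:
J(p) = -196*p (J(p) = (p + p)*(4 - 102) = (2*p)*(-98) = -196*p)
R = 8841712360273/5598 (R = (-18504 - 25774)*(-11005/(-11196) - 196*182) = -44278*(-11005*(-1/11196) - 35672) = -44278*(11005/11196 - 35672) = -44278*(-399372707/11196) = 8841712360273/5598 ≈ 1.5794e+9)
-R = -1*8841712360273/5598 = -8841712360273/5598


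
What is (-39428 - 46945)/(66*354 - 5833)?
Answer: -86373/17531 ≈ -4.9269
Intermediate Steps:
(-39428 - 46945)/(66*354 - 5833) = -86373/(23364 - 5833) = -86373/17531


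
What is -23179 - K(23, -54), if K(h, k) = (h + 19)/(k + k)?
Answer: -417215/18 ≈ -23179.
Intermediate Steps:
K(h, k) = (19 + h)/(2*k) (K(h, k) = (19 + h)/((2*k)) = (19 + h)*(1/(2*k)) = (19 + h)/(2*k))
-23179 - K(23, -54) = -23179 - (19 + 23)/(2*(-54)) = -23179 - (-1)*42/(2*54) = -23179 - 1*(-7/18) = -23179 + 7/18 = -417215/18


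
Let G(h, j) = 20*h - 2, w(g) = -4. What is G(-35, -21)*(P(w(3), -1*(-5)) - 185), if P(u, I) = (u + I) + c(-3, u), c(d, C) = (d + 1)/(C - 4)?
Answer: 257985/2 ≈ 1.2899e+5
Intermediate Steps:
G(h, j) = -2 + 20*h
c(d, C) = (1 + d)/(-4 + C)
P(u, I) = I + u - 2/(-4 + u) (P(u, I) = (u + I) + (1 - 3)/(-4 + u) = (I + u) - 2/(-4 + u) = I + u - 2/(-4 + u))
G(-35, -21)*(P(w(3), -1*(-5)) - 185) = (-2 + 20*(-35))*((-2 + (-4 - 4)*(-1*(-5) - 4))/(-4 - 4) - 185) = (-2 - 700)*((-2 - 8*(5 - 4))/(-8) - 185) = -702*(-(-2 - 8*1)/8 - 185) = -702*(-(-2 - 8)/8 - 185) = -702*(-1/8*(-10) - 185) = -702*(5/4 - 185) = -702*(-735/4) = 257985/2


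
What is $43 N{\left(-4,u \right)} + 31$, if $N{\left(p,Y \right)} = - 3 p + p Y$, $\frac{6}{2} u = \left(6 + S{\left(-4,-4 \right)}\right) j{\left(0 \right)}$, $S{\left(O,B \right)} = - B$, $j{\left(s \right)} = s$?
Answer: $547$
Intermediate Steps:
$u = 0$ ($u = \frac{\left(6 - -4\right) 0}{3} = \frac{\left(6 + 4\right) 0}{3} = \frac{10 \cdot 0}{3} = \frac{1}{3} \cdot 0 = 0$)
$N{\left(p,Y \right)} = - 3 p + Y p$
$43 N{\left(-4,u \right)} + 31 = 43 \left(- 4 \left(-3 + 0\right)\right) + 31 = 43 \left(\left(-4\right) \left(-3\right)\right) + 31 = 43 \cdot 12 + 31 = 516 + 31 = 547$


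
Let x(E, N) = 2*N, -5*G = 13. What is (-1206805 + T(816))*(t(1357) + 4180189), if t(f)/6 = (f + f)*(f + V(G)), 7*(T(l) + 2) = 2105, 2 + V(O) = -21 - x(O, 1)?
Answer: -218490251804488/7 ≈ -3.1213e+13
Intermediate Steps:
G = -13/5 (G = -⅕*13 = -13/5 ≈ -2.6000)
V(O) = -25 (V(O) = -2 + (-21 - 2) = -2 - 23 = -25)
T(l) = 2091/7 (T(l) = -2 + (⅐)*2105 = -2 + 2105/7 = 2091/7)
t(f) = 12*f*(-25 + f) (t(f) = 6*((f + f)*(f - 25)) = 6*((2*f)*(-25 + f)) = 6*(2*f*(-25 + f)) = 12*f*(-25 + f))
(-1206805 + T(816))*(t(1357) + 4180189) = (-1206805 + 2091/7)*(12*1357*(-25 + 1357) + 4180189) = -8445544*(12*1357*1332 + 4180189)/7 = -8445544*(21690288 + 4180189)/7 = -8445544/7*25870477 = -218490251804488/7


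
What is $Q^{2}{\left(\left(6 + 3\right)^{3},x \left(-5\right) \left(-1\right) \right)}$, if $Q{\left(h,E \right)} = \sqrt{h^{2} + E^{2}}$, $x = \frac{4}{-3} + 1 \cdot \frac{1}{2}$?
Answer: $\frac{19132501}{36} \approx 5.3146 \cdot 10^{5}$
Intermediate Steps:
$x = - \frac{5}{6}$ ($x = 4 \left(- \frac{1}{3}\right) + 1 \cdot \frac{1}{2} = - \frac{4}{3} + \frac{1}{2} = - \frac{5}{6} \approx -0.83333$)
$Q{\left(h,E \right)} = \sqrt{E^{2} + h^{2}}$
$Q^{2}{\left(\left(6 + 3\right)^{3},x \left(-5\right) \left(-1\right) \right)} = \left(\sqrt{\left(\left(- \frac{5}{6}\right) \left(-5\right) \left(-1\right)\right)^{2} + \left(\left(6 + 3\right)^{3}\right)^{2}}\right)^{2} = \left(\sqrt{\left(\frac{25}{6} \left(-1\right)\right)^{2} + \left(9^{3}\right)^{2}}\right)^{2} = \left(\sqrt{\left(- \frac{25}{6}\right)^{2} + 729^{2}}\right)^{2} = \left(\sqrt{\frac{625}{36} + 531441}\right)^{2} = \left(\sqrt{\frac{19132501}{36}}\right)^{2} = \left(\frac{\sqrt{19132501}}{6}\right)^{2} = \frac{19132501}{36}$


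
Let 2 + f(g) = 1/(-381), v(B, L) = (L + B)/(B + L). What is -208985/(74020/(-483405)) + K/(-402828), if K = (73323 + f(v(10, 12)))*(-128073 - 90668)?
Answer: 797863723079646395/568020109068 ≈ 1.4046e+6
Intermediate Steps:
v(B, L) = 1 (v(B, L) = (B + L)/(B + L) = 1)
f(g) = -763/381 (f(g) = -2 + 1/(-381) = -2 - 1/381 = -763/381)
K = -6110595457300/381 (K = (73323 - 763/381)*(-128073 - 90668) = (27935300/381)*(-218741) = -6110595457300/381 ≈ -1.6038e+10)
-208985/(74020/(-483405)) + K/(-402828) = -208985/(74020/(-483405)) - 6110595457300/381/(-402828) = -208985/(74020*(-1/483405)) - 6110595457300/381*(-1/402828) = -208985/(-14804/96681) + 1527648864325/38369367 = -208985*(-96681/14804) + 1527648864325/38369367 = 20204878785/14804 + 1527648864325/38369367 = 797863723079646395/568020109068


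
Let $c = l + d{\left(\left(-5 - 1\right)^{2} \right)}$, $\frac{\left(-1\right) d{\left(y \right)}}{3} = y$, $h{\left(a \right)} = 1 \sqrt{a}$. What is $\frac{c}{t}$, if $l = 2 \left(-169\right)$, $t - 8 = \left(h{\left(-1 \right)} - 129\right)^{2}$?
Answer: $- \frac{1856252}{69305617} - \frac{28767 i}{69305617} \approx -0.026784 - 0.00041507 i$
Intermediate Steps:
$h{\left(a \right)} = \sqrt{a}$
$t = 8 + \left(-129 + i\right)^{2}$ ($t = 8 + \left(\sqrt{-1} - 129\right)^{2} = 8 + \left(i - 129\right)^{2} = 8 + \left(-129 + i\right)^{2} \approx 16648.0 - 258.0 i$)
$d{\left(y \right)} = - 3 y$
$l = -338$
$c = -446$ ($c = -338 - 3 \left(-5 - 1\right)^{2} = -338 - 3 \left(-6\right)^{2} = -338 - 108 = -446$)
$\frac{c}{t} = - \frac{446}{16648 - 258 i} = - 446 \frac{16648 + 258 i}{277222468} = - \frac{223 \left(16648 + 258 i\right)}{138611234}$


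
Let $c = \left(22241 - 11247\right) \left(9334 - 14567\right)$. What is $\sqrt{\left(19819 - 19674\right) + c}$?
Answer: $i \sqrt{57531457} \approx 7585.0 i$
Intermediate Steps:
$c = -57531602$ ($c = 10994 \left(-5233\right) = -57531602$)
$\sqrt{\left(19819 - 19674\right) + c} = \sqrt{\left(19819 - 19674\right) - 57531602} = \sqrt{145 - 57531602} = \sqrt{-57531457} = i \sqrt{57531457}$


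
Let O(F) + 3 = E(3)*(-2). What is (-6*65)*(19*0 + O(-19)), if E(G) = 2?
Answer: 2730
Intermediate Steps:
O(F) = -7 (O(F) = -3 + 2*(-2) = -3 - 4 = -7)
(-6*65)*(19*0 + O(-19)) = (-6*65)*(19*0 - 7) = -390*(0 - 7) = -390*(-7) = 2730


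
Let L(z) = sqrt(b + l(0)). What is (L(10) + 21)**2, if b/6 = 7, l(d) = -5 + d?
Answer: (21 + sqrt(37))**2 ≈ 733.48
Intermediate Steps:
b = 42 (b = 6*7 = 42)
L(z) = sqrt(37) (L(z) = sqrt(42 + (-5 + 0)) = sqrt(42 - 5) = sqrt(37))
(L(10) + 21)**2 = (sqrt(37) + 21)**2 = (21 + sqrt(37))**2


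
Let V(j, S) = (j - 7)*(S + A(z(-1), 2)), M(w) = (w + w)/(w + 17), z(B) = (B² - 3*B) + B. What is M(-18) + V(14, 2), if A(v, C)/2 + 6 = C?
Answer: -6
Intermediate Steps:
z(B) = B² - 2*B
A(v, C) = -12 + 2*C
M(w) = 2*w/(17 + w) (M(w) = (2*w)/(17 + w) = 2*w/(17 + w))
V(j, S) = (-8 + S)*(-7 + j) (V(j, S) = (j - 7)*(S + (-12 + 2*2)) = (-7 + j)*(S + (-12 + 4)) = (-7 + j)*(S - 8) = (-7 + j)*(-8 + S) = (-8 + S)*(-7 + j))
M(-18) + V(14, 2) = 2*(-18)/(17 - 18) + (56 - 8*14 - 7*2 + 2*14) = 2*(-18)/(-1) + (56 - 112 - 14 + 28) = 2*(-18)*(-1) - 42 = 36 - 42 = -6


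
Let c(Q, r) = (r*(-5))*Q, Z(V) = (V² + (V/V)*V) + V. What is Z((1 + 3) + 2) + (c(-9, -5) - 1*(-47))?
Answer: -130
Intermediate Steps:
Z(V) = V² + 2*V (Z(V) = (V² + 1*V) + V = (V² + V) + V = (V + V²) + V = V² + 2*V)
c(Q, r) = -5*Q*r (c(Q, r) = (-5*r)*Q = -5*Q*r)
Z((1 + 3) + 2) + (c(-9, -5) - 1*(-47)) = ((1 + 3) + 2)*(2 + ((1 + 3) + 2)) + (-5*(-9)*(-5) - 1*(-47)) = (4 + 2)*(2 + (4 + 2)) + (-225 + 47) = 6*(2 + 6) - 178 = 6*8 - 178 = 48 - 178 = -130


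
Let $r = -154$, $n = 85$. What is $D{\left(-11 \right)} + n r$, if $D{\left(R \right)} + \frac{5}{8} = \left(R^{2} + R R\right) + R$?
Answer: $- \frac{102877}{8} \approx -12860.0$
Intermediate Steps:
$D{\left(R \right)} = - \frac{5}{8} + R + 2 R^{2}$ ($D{\left(R \right)} = - \frac{5}{8} + \left(\left(R^{2} + R R\right) + R\right) = - \frac{5}{8} + \left(\left(R^{2} + R^{2}\right) + R\right) = - \frac{5}{8} + \left(2 R^{2} + R\right) = - \frac{5}{8} + \left(R + 2 R^{2}\right) = - \frac{5}{8} + R + 2 R^{2}$)
$D{\left(-11 \right)} + n r = \left(- \frac{5}{8} - 11 + 2 \left(-11\right)^{2}\right) + 85 \left(-154\right) = \left(- \frac{5}{8} - 11 + 2 \cdot 121\right) - 13090 = \left(- \frac{5}{8} - 11 + 242\right) - 13090 = \frac{1843}{8} - 13090 = - \frac{102877}{8}$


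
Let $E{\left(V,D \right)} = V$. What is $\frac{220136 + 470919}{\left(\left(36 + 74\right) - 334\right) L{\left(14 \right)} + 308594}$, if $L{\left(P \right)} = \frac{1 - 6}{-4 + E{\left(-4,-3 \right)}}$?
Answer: $\frac{691055}{308454} \approx 2.2404$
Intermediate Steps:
$L{\left(P \right)} = \frac{5}{8}$ ($L{\left(P \right)} = \frac{1 - 6}{-4 - 4} = - \frac{5}{-8} = \left(-5\right) \left(- \frac{1}{8}\right) = \frac{5}{8}$)
$\frac{220136 + 470919}{\left(\left(36 + 74\right) - 334\right) L{\left(14 \right)} + 308594} = \frac{220136 + 470919}{\left(\left(36 + 74\right) - 334\right) \frac{5}{8} + 308594} = \frac{691055}{\left(110 - 334\right) \frac{5}{8} + 308594} = \frac{691055}{\left(-224\right) \frac{5}{8} + 308594} = \frac{691055}{-140 + 308594} = \frac{691055}{308454}$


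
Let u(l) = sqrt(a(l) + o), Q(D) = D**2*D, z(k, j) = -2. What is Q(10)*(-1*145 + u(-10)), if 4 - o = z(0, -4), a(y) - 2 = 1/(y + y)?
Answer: -145000 + 100*sqrt(795) ≈ -1.4218e+5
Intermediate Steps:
a(y) = 2 + 1/(2*y) (a(y) = 2 + 1/(y + y) = 2 + 1/(2*y))
o = 6 (o = 4 - 1*(-2) = 4 + 2 = 6)
Q(D) = D**3
u(l) = sqrt(8 + 1/(2*l)) (u(l) = sqrt((2 + 1/(2*l)) + 6) = sqrt(8 + 1/(2*l)))
Q(10)*(-1*145 + u(-10)) = 10**3*(-1*145 + sqrt(32 + 2/(-10))/2) = 1000*(-145 + sqrt(32 + 2*(-1/10))/2) = 1000*(-145 + sqrt(32 - 1/5)/2) = 1000*(-145 + sqrt(159/5)/2) = 1000*(-145 + (sqrt(795)/5)/2) = 1000*(-145 + sqrt(795)/10) = -145000 + 100*sqrt(795)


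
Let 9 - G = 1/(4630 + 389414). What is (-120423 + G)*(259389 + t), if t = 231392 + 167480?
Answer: -31233440590896637/394044 ≈ -7.9264e+10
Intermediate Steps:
G = 3546395/394044 (G = 9 - 1/(4630 + 389414) = 9 - 1/394044 = 3546395/394044 ≈ 9.0000)
t = 398872
(-120423 + G)*(259389 + t) = (-120423 + 3546395/394044)*(259389 + 398872) = -47448414217/394044*658261 = -31233440590896637/394044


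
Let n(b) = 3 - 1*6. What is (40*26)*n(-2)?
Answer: -3120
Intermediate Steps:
n(b) = -3 (n(b) = 3 - 6 = -3)
(40*26)*n(-2) = (40*26)*(-3) = 1040*(-3) = -3120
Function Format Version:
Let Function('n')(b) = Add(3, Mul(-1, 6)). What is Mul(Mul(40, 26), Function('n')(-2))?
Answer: -3120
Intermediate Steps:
Function('n')(b) = -3 (Function('n')(b) = Add(3, -6) = -3)
Mul(Mul(40, 26), Function('n')(-2)) = Mul(Mul(40, 26), -3) = Mul(1040, -3) = -3120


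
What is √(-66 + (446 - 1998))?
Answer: I*√1618 ≈ 40.224*I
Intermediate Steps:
√(-66 + (446 - 1998)) = √(-66 - 1552) = √(-1618) = I*√1618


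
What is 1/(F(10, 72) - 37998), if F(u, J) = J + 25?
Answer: -1/37901 ≈ -2.6385e-5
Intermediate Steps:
F(u, J) = 25 + J
1/(F(10, 72) - 37998) = 1/((25 + 72) - 37998) = 1/(97 - 37998) = 1/(-37901) = -1/37901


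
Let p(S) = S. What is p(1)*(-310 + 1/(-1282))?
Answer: -397421/1282 ≈ -310.00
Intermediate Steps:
p(1)*(-310 + 1/(-1282)) = 1*(-310 + 1/(-1282)) = 1*(-310 - 1/1282) = 1*(-397421/1282) = -397421/1282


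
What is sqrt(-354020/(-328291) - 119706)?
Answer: I*sqrt(12901195615819966)/328291 ≈ 345.98*I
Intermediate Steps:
sqrt(-354020/(-328291) - 119706) = sqrt(-354020*(-1/328291) - 119706) = sqrt(354020/328291 - 119706) = sqrt(-39298048426/328291) = I*sqrt(12901195615819966)/328291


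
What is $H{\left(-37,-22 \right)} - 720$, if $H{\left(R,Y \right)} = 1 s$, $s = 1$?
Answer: $-719$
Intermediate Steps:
$H{\left(R,Y \right)} = 1$ ($H{\left(R,Y \right)} = 1 \cdot 1 = 1$)
$H{\left(-37,-22 \right)} - 720 = 1 - 720 = -719$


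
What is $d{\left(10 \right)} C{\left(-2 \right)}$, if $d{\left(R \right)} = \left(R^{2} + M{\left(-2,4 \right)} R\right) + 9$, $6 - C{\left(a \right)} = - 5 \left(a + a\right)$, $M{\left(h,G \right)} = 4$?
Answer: $-2086$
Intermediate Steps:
$C{\left(a \right)} = 6 + 10 a$ ($C{\left(a \right)} = 6 - - 5 \left(a + a\right) = 6 - - 5 \cdot 2 a = 6 - - 10 a = 6 + 10 a$)
$d{\left(R \right)} = 9 + R^{2} + 4 R$ ($d{\left(R \right)} = \left(R^{2} + 4 R\right) + 9 = 9 + R^{2} + 4 R$)
$d{\left(10 \right)} C{\left(-2 \right)} = \left(9 + 10^{2} + 4 \cdot 10\right) \left(6 + 10 \left(-2\right)\right) = \left(9 + 100 + 40\right) \left(6 - 20\right) = 149 \left(-14\right) = -2086$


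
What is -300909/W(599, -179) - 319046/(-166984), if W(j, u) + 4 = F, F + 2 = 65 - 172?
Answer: 25141520327/9434596 ≈ 2664.8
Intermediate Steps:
F = -109 (F = -2 + (65 - 172) = -2 - 107 = -109)
W(j, u) = -113 (W(j, u) = -4 - 109 = -113)
-300909/W(599, -179) - 319046/(-166984) = -300909/(-113) - 319046/(-166984) = -300909*(-1/113) - 319046*(-1/166984) = 300909/113 + 159523/83492 = 25141520327/9434596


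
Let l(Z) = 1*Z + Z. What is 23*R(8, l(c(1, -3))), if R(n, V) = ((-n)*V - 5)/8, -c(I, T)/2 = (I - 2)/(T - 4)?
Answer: -69/56 ≈ -1.2321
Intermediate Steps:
c(I, T) = -2*(-2 + I)/(-4 + T) (c(I, T) = -2*(I - 2)/(T - 4) = -2*(-2 + I)/(-4 + T))
l(Z) = 2*Z (l(Z) = Z + Z = 2*Z)
R(n, V) = -5/8 - V*n/8 (R(n, V) = (-V*n - 5)*(1/8) = (-5 - V*n)*(1/8) = -5/8 - V*n/8)
23*R(8, l(c(1, -3))) = 23*(-5/8 - 1/8*2*(2*(2 - 1*1)/(-4 - 3))*8) = 23*(-5/8 - 1/8*2*(2*(2 - 1)/(-7))*8) = 23*(-5/8 - 1/8*2*(2*(-1/7)*1)*8) = 23*(-5/8 - 1/8*2*(-2/7)*8) = 23*(-5/8 - 1/8*(-4/7)*8) = 23*(-5/8 + 4/7) = 23*(-3/56) = -69/56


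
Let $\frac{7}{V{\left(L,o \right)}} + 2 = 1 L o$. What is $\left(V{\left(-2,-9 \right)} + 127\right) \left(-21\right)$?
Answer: $- \frac{42819}{16} \approx -2676.2$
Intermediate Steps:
$V{\left(L,o \right)} = \frac{7}{-2 + L o}$ ($V{\left(L,o \right)} = \frac{7}{-2 + 1 L o} = \frac{7}{-2 + L o}$)
$\left(V{\left(-2,-9 \right)} + 127\right) \left(-21\right) = \left(\frac{7}{-2 - -18} + 127\right) \left(-21\right) = \left(\frac{7}{-2 + 18} + 127\right) \left(-21\right) = \left(\frac{7}{16} + 127\right) \left(-21\right) = \frac{2039}{16} \left(-21\right) = - \frac{42819}{16}$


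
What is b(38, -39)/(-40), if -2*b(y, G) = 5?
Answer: 1/16 ≈ 0.062500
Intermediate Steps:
b(y, G) = -5/2 (b(y, G) = -½*5 = -5/2)
b(38, -39)/(-40) = -5/2/(-40) = -5/2*(-1/40) = 1/16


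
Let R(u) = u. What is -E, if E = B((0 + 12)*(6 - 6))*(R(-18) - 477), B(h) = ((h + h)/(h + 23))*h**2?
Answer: 0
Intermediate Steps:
B(h) = 2*h**3/(23 + h) (B(h) = ((2*h)/(23 + h))*h**2 = (2*h/(23 + h))*h**2 = 2*h**3/(23 + h))
E = 0 (E = (2*((0 + 12)*(6 - 6))**3/(23 + (0 + 12)*(6 - 6)))*(-18 - 477) = (2*(12*0)**3/(23 + 12*0))*(-495) = (2*0**3/(23 + 0))*(-495) = (2*0/23)*(-495) = (2*0*(1/23))*(-495) = 0*(-495) = 0)
-E = -1*0 = 0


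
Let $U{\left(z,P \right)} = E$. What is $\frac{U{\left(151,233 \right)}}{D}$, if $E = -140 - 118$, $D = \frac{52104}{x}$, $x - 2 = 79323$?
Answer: $- \frac{20425}{52} \approx -392.79$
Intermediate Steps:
$x = 79325$ ($x = 2 + 79323 = 79325$)
$D = \frac{312}{475}$ ($D = \frac{52104}{79325} = 52104 \cdot \frac{1}{79325} = \frac{312}{475} \approx 0.65684$)
$E = -258$ ($E = -140 - 118 = -258$)
$U{\left(z,P \right)} = -258$
$\frac{U{\left(151,233 \right)}}{D} = - \frac{258}{\frac{312}{475}} = \left(-258\right) \frac{475}{312} = - \frac{20425}{52}$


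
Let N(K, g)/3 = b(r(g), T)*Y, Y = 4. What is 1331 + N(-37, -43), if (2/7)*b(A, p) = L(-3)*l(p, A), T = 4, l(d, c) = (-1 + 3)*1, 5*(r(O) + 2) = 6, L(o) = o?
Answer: 1079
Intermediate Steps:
r(O) = -4/5 (r(O) = -2 + (1/5)*6 = -2 + 6/5 = -4/5)
l(d, c) = 2 (l(d, c) = 2*1 = 2)
b(A, p) = -21 (b(A, p) = 7*(-3*2)/2 = (7/2)*(-6) = -21)
N(K, g) = -252 (N(K, g) = 3*(-21*4) = 3*(-84) = -252)
1331 + N(-37, -43) = 1331 - 252 = 1079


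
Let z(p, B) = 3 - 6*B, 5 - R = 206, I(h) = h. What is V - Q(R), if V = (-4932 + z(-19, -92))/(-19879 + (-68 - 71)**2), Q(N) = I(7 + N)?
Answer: 37543/186 ≈ 201.84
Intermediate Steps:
R = -201 (R = 5 - 1*206 = 5 - 206 = -201)
Q(N) = 7 + N
V = 1459/186 (V = (-4932 + (3 - 6*(-92)))/(-19879 + (-68 - 71)**2) = (-4932 + (3 + 552))/(-19879 + (-139)**2) = (-4932 + 555)/(-19879 + 19321) = -4377/(-558) = -4377*(-1/558) = 1459/186 ≈ 7.8441)
V - Q(R) = 1459/186 - (7 - 201) = 1459/186 - 1*(-194) = 1459/186 + 194 = 37543/186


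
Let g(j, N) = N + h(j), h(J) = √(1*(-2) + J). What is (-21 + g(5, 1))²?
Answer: (20 - √3)² ≈ 333.72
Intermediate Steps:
h(J) = √(-2 + J)
g(j, N) = N + √(-2 + j)
(-21 + g(5, 1))² = (-21 + (1 + √(-2 + 5)))² = (-21 + (1 + √3))² = (-20 + √3)²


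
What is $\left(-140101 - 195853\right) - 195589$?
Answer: $-531543$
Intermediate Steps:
$\left(-140101 - 195853\right) - 195589 = -335954 - 195589 = -531543$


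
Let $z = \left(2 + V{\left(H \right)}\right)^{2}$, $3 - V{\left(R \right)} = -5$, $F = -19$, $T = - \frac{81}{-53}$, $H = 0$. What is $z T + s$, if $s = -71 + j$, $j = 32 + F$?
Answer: $\frac{5026}{53} \approx 94.83$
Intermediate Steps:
$T = \frac{81}{53}$ ($T = \left(-81\right) \left(- \frac{1}{53}\right) = \frac{81}{53} \approx 1.5283$)
$V{\left(R \right)} = 8$ ($V{\left(R \right)} = 3 - -5 = 3 + 5 = 8$)
$j = 13$ ($j = 32 - 19 = 13$)
$z = 100$ ($z = \left(2 + 8\right)^{2} = 10^{2} = 100$)
$s = -58$ ($s = -71 + 13 = -58$)
$z T + s = 100 \cdot \frac{81}{53} - 58 = \frac{8100}{53} - 58 = \frac{5026}{53}$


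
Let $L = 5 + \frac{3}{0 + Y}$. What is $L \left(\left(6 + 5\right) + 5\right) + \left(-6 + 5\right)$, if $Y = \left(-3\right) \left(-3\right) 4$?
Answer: $\frac{241}{3} \approx 80.333$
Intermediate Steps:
$Y = 36$ ($Y = 9 \cdot 4 = 36$)
$L = \frac{61}{12}$ ($L = 5 + \frac{3}{0 + 36} = 5 + \frac{3}{36} = 5 + 3 \cdot \frac{1}{36} = 5 + \frac{1}{12} = \frac{61}{12} \approx 5.0833$)
$L \left(\left(6 + 5\right) + 5\right) + \left(-6 + 5\right) = \frac{61 \left(\left(6 + 5\right) + 5\right)}{12} + \left(-6 + 5\right) = \frac{61 \left(11 + 5\right)}{12} - 1 = \frac{61}{12} \cdot 16 - 1 = \frac{244}{3} - 1 = \frac{241}{3}$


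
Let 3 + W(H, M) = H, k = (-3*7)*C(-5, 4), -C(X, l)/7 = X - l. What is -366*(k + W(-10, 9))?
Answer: 488976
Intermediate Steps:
C(X, l) = -7*X + 7*l (C(X, l) = -7*(X - l) = -7*X + 7*l)
k = -1323 (k = (-3*7)*(-7*(-5) + 7*4) = -21*(35 + 28) = -21*63 = -1323)
W(H, M) = -3 + H
-366*(k + W(-10, 9)) = -366*(-1323 + (-3 - 10)) = -366*(-1323 - 13) = -366*(-1336) = 488976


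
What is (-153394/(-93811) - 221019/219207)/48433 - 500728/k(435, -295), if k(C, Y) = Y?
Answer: 9778703069636868753/5761046683121345 ≈ 1697.4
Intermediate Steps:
(-153394/(-93811) - 221019/219207)/48433 - 500728/k(435, -295) = (-153394/(-93811) - 221019/219207)/48433 - 500728/(-295) = (-153394*(-1/93811) - 221019*1/219207)*(1/48433) - 500728*(-1/295) = (153394/93811 - 73673/73069)*(1/48433) + 500728/295 = (4297008383/6854675959)*(1/48433) + 500728/295 = 252765199/19528971807191 + 500728/295 = 9778703069636868753/5761046683121345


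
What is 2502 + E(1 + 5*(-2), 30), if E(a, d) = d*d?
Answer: 3402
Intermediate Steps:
E(a, d) = d**2
2502 + E(1 + 5*(-2), 30) = 2502 + 30**2 = 2502 + 900 = 3402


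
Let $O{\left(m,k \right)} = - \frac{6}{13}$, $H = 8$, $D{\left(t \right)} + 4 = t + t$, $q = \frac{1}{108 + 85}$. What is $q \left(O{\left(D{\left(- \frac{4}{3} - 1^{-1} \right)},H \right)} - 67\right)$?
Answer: $- \frac{877}{2509} \approx -0.34954$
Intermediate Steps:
$q = \frac{1}{193} \approx 0.0051813$
$D{\left(t \right)} = -4 + 2 t$ ($D{\left(t \right)} = -4 + \left(t + t\right) = -4 + 2 t$)
$O{\left(m,k \right)} = - \frac{6}{13}$ ($O{\left(m,k \right)} = \left(-6\right) \frac{1}{13} = - \frac{6}{13}$)
$q \left(O{\left(D{\left(- \frac{4}{3} - 1^{-1} \right)},H \right)} - 67\right) = \frac{- \frac{6}{13} - 67}{193} = \frac{1}{193} \left(- \frac{877}{13}\right) = - \frac{877}{2509}$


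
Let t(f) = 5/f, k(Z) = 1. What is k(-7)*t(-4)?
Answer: -5/4 ≈ -1.2500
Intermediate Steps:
k(-7)*t(-4) = 1*(5/(-4)) = 1*(5*(-1/4)) = 1*(-5/4) = -5/4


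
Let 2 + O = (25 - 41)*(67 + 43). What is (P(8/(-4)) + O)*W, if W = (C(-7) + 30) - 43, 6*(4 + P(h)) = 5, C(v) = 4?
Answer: 31773/2 ≈ 15887.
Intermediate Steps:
P(h) = -19/6 (P(h) = -4 + (⅙)*5 = -4 + ⅚ = -19/6)
O = -1762 (O = -2 + (25 - 41)*(67 + 43) = -2 - 16*110 = -2 - 1760 = -1762)
W = -9 (W = (4 + 30) - 43 = 34 - 43 = -9)
(P(8/(-4)) + O)*W = (-19/6 - 1762)*(-9) = -10591/6*(-9) = 31773/2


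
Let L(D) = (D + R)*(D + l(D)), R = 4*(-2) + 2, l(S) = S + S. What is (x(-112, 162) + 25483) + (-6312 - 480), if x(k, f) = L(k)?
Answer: 58339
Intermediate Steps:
l(S) = 2*S
R = -6 (R = -8 + 2 = -6)
L(D) = 3*D*(-6 + D) (L(D) = (D - 6)*(D + 2*D) = (-6 + D)*(3*D) = 3*D*(-6 + D))
x(k, f) = 3*k*(-6 + k)
(x(-112, 162) + 25483) + (-6312 - 480) = (3*(-112)*(-6 - 112) + 25483) + (-6312 - 480) = (3*(-112)*(-118) + 25483) - 6792 = (39648 + 25483) - 6792 = 65131 - 6792 = 58339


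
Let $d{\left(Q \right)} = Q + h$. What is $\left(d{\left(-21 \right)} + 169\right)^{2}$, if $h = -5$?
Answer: $20449$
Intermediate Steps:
$d{\left(Q \right)} = -5 + Q$ ($d{\left(Q \right)} = Q - 5 = -5 + Q$)
$\left(d{\left(-21 \right)} + 169\right)^{2} = \left(\left(-5 - 21\right) + 169\right)^{2} = \left(-26 + 169\right)^{2} = 143^{2} = 20449$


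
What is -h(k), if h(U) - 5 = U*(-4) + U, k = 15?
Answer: 40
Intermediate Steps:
h(U) = 5 - 3*U (h(U) = 5 + (U*(-4) + U) = 5 + (-4*U + U) = 5 - 3*U)
-h(k) = -(5 - 3*15) = -(5 - 45) = -1*(-40) = 40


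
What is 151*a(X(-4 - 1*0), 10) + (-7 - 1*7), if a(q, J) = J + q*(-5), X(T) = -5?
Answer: 5271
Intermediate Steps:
a(q, J) = J - 5*q
151*a(X(-4 - 1*0), 10) + (-7 - 1*7) = 151*(10 - 5*(-5)) + (-7 - 1*7) = 151*(10 + 25) + (-7 - 7) = 151*35 - 14 = 5285 - 14 = 5271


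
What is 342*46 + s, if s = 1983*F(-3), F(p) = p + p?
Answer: 3834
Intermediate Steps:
F(p) = 2*p
s = -11898 (s = 1983*(2*(-3)) = 1983*(-6) = -11898)
342*46 + s = 342*46 - 11898 = 15732 - 11898 = 3834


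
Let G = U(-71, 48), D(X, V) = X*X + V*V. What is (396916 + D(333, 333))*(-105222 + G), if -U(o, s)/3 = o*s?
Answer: -58774692612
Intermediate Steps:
U(o, s) = -3*o*s
D(X, V) = V² + X² (D(X, V) = X² + V² = V² + X²)
G = 10224 (G = -3*(-71)*48 = 10224)
(396916 + D(333, 333))*(-105222 + G) = (396916 + (333² + 333²))*(-105222 + 10224) = (396916 + (110889 + 110889))*(-94998) = (396916 + 221778)*(-94998) = 618694*(-94998) = -58774692612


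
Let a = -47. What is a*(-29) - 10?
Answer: 1353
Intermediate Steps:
a*(-29) - 10 = -47*(-29) - 10 = 1363 - 10 = 1353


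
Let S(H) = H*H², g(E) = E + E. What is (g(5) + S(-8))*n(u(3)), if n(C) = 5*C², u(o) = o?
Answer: -22590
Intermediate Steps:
g(E) = 2*E
S(H) = H³
(g(5) + S(-8))*n(u(3)) = (2*5 + (-8)³)*(5*3²) = (10 - 512)*(5*9) = -502*45 = -22590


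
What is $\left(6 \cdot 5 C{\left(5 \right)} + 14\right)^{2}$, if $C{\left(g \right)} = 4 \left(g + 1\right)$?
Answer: $538756$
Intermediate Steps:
$C{\left(g \right)} = 4 + 4 g$ ($C{\left(g \right)} = 4 \left(1 + g\right) = 4 + 4 g$)
$\left(6 \cdot 5 C{\left(5 \right)} + 14\right)^{2} = \left(6 \cdot 5 \left(4 + 4 \cdot 5\right) + 14\right)^{2} = \left(30 \left(4 + 20\right) + 14\right)^{2} = \left(30 \cdot 24 + 14\right)^{2} = \left(720 + 14\right)^{2} = 734^{2} = 538756$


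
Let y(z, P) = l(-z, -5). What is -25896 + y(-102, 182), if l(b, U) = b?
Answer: -25794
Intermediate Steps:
y(z, P) = -z
-25896 + y(-102, 182) = -25896 - 1*(-102) = -25896 + 102 = -25794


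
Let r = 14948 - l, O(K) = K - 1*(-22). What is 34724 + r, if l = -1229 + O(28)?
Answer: 50851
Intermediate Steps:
O(K) = 22 + K (O(K) = K + 22 = 22 + K)
l = -1179 (l = -1229 + (22 + 28) = -1229 + 50 = -1179)
r = 16127 (r = 14948 - 1*(-1179) = 14948 + 1179 = 16127)
34724 + r = 34724 + 16127 = 50851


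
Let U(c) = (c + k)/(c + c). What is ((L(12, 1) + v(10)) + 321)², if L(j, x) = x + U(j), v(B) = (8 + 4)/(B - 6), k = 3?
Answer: 6786025/64 ≈ 1.0603e+5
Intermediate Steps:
U(c) = (3 + c)/(2*c) (U(c) = (c + 3)/(c + c) = (3 + c)/((2*c)) = (3 + c)*(1/(2*c)) = (3 + c)/(2*c))
v(B) = 12/(-6 + B)
L(j, x) = x + (3 + j)/(2*j)
((L(12, 1) + v(10)) + 321)² = (((½ + 1 + (3/2)/12) + 12/(-6 + 10)) + 321)² = (((½ + 1 + (3/2)*(1/12)) + 12/4) + 321)² = (((½ + 1 + ⅛) + 12*(¼)) + 321)² = ((13/8 + 3) + 321)² = (37/8 + 321)² = (2605/8)² = 6786025/64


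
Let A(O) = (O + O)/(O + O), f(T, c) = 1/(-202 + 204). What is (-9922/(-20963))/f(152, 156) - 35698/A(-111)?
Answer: -748317330/20963 ≈ -35697.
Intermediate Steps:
f(T, c) = ½ (f(T, c) = 1/2 = ½)
A(O) = 1 (A(O) = (2*O)/((2*O)) = (2*O)*(1/(2*O)) = 1)
(-9922/(-20963))/f(152, 156) - 35698/A(-111) = (-9922/(-20963))/(½) - 35698/1 = -9922*(-1/20963)*2 - 35698*1 = (9922/20963)*2 - 35698 = 19844/20963 - 35698 = -748317330/20963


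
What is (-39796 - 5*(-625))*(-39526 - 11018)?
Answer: 1853499024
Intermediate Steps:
(-39796 - 5*(-625))*(-39526 - 11018) = (-39796 + 3125)*(-50544) = -36671*(-50544) = 1853499024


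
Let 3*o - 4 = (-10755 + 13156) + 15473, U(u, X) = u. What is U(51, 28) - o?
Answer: -17725/3 ≈ -5908.3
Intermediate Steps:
o = 17878/3 (o = 4/3 + ((-10755 + 13156) + 15473)/3 = 4/3 + (2401 + 15473)/3 = 4/3 + (⅓)*17874 = 4/3 + 5958 = 17878/3 ≈ 5959.3)
U(51, 28) - o = 51 - 1*17878/3 = 51 - 17878/3 = -17725/3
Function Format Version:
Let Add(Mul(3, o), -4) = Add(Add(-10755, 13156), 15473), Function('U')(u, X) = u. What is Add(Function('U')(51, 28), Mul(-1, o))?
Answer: Rational(-17725, 3) ≈ -5908.3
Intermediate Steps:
o = Rational(17878, 3) (o = Add(Rational(4, 3), Mul(Rational(1, 3), Add(Add(-10755, 13156), 15473))) = Add(Rational(4, 3), Mul(Rational(1, 3), Add(2401, 15473))) = Add(Rational(4, 3), Mul(Rational(1, 3), 17874)) = Add(Rational(4, 3), 5958) = Rational(17878, 3) ≈ 5959.3)
Add(Function('U')(51, 28), Mul(-1, o)) = Add(51, Mul(-1, Rational(17878, 3))) = Add(51, Rational(-17878, 3)) = Rational(-17725, 3)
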